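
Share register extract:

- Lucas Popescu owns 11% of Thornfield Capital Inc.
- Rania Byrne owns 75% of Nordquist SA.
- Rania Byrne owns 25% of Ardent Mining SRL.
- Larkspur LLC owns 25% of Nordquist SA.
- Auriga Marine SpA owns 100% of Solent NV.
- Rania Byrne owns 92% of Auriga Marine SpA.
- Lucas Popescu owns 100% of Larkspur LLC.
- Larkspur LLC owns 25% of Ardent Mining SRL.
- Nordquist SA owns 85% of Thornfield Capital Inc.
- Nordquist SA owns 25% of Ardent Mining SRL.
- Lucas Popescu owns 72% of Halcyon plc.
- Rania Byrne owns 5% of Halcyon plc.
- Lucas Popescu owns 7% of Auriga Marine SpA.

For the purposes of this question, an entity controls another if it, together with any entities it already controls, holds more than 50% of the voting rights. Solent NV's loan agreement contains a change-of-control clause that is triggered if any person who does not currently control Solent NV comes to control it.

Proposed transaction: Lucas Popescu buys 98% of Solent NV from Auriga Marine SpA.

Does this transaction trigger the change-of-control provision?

Yes

The purchase adds only to Lucas's holdings (Auriga's stake shrinks), so Lucas is the only person who could newly come to control Solent.
Lucas holds 100% of Larkspur, so Lucas controls Larkspur.
Lucas holds 72% of Halcyon, so Lucas controls Halcyon.
Neither Lucas nor any entity Lucas controls holds any voting interest in Solent.
So before the transaction, Lucas does not control Solent.
After the purchase, Lucas holds 98% of Solent directly, and Auriga's stake falls to 2%.
Lucas holds 98% of Solent, so Lucas controls Solent.
Lucas did not control Solent before and does after, so the clause is triggered.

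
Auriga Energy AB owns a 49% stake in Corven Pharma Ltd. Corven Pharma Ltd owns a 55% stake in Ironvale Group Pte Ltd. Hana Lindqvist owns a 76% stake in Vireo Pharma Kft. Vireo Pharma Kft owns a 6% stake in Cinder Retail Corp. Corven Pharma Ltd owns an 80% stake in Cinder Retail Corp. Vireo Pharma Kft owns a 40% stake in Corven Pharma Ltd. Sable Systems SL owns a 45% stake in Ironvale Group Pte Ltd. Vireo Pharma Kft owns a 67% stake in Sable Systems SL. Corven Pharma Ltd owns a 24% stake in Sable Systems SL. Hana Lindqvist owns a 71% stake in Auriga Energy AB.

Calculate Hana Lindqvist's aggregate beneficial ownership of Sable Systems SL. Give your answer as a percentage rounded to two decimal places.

Hana reaches Sable along 3 paths.
Via Auriga → Corven: 71% × 49% × 24% = 8.3496%.
Via Vireo → Corven: 76% × 40% × 24% = 7.296%.
Via Vireo: 76% × 67% = 50.92%.
Total: 8.3496% + 7.296% + 50.92% = 66.5656%.
Rounded: 66.57%.

66.57%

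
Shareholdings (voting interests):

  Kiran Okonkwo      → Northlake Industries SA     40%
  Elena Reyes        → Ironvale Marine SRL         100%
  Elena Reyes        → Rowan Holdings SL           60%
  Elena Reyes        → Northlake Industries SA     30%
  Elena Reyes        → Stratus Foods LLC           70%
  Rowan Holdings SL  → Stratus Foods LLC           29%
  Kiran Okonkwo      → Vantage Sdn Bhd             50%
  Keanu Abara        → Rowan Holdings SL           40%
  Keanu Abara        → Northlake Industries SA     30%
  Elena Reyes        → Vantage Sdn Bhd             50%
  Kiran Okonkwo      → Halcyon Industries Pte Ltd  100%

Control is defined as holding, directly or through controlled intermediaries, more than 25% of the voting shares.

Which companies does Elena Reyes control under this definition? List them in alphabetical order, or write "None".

Elena holds 30% of Northlake, so Elena controls Northlake.
Elena holds 50% of Vantage, so Elena controls Vantage.
Elena holds 60% of Rowan, so Elena controls Rowan.
Elena holds 100% of Ironvale, so Elena controls Ironvale.
Rowan and Elena together hold 29% + 70% = 99% of Stratus, so Elena controls Stratus.
No other company's threshold is met.

Ironvale Marine SRL, Northlake Industries SA, Rowan Holdings SL, Stratus Foods LLC, Vantage Sdn Bhd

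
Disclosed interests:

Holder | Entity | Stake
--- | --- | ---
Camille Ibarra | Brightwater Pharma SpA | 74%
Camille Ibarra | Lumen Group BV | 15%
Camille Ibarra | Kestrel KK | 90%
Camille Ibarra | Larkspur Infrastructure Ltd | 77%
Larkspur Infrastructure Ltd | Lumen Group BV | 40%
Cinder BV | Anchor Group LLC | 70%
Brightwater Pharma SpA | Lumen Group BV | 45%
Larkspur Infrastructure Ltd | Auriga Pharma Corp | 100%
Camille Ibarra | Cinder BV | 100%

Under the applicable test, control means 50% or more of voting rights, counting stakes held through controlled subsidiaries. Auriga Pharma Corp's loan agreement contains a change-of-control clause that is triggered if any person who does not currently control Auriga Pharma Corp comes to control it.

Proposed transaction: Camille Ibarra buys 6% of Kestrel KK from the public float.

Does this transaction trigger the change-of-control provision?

No

The purchase changes only Camille's holdings, so Camille is the only person who could newly come to control Auriga.
Camille holds 77% of Larkspur, so Camille controls Larkspur.
Larkspur holds 100% of Auriga, so Camille controls Auriga.
So Camille already controls Auriga before the transaction.
After the purchase, Camille's direct stake in Kestrel rises to 90% + 6% = 96%.
Camille controlled Auriga already, so this is not a new person acquiring control; every other person's position is unchanged or reduced.
No new person acquires control, so the clause is not triggered.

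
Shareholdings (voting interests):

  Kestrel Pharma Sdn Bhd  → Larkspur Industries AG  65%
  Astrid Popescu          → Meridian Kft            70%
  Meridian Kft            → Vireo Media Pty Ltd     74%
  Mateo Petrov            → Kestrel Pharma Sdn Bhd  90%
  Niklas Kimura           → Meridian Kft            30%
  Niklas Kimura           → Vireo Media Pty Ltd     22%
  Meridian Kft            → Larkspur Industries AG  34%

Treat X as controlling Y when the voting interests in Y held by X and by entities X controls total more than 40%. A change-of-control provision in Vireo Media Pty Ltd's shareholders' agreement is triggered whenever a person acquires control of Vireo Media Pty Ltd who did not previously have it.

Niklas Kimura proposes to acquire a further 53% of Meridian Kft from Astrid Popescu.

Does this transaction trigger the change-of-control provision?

The purchase adds only to Niklas's holdings (Astrid's stake shrinks), so Niklas is the only person who could newly come to control Vireo.
Niklas's largest direct stake is 30% in Meridian, which does not meet the threshold, so Niklas controls no company.
In Vireo, Niklas's side holds only 22%, not > 40%.
So before the transaction, Niklas does not control Vireo.
After the purchase, Niklas's direct stake in Meridian rises to 30% + 53% = 83%, and Astrid's stake falls to 17%.
Niklas holds 83% of Meridian, so Niklas controls Meridian.
Meridian and Niklas together hold 74% + 22% = 96% of Vireo, so Niklas controls Vireo.
Niklas did not control Vireo before and does after, so the clause is triggered.

Yes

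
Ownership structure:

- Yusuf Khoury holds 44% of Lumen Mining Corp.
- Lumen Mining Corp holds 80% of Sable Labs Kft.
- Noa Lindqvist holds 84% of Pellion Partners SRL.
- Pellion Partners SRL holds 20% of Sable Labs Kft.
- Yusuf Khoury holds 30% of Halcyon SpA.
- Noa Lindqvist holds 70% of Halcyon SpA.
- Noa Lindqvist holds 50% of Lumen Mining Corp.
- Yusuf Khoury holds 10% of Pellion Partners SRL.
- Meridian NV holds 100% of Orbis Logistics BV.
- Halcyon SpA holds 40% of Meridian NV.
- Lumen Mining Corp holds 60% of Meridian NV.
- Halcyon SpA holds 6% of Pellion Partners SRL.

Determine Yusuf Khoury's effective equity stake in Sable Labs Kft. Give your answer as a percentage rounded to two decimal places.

37.56%

Yusuf reaches Sable along 3 paths.
Via Lumen: 44% × 80% = 35.2%.
Via Pellion: 10% × 20% = 2%.
Via Halcyon → Pellion: 30% × 6% × 20% = 0.36%.
Total: 35.2% + 2% + 0.36% = 37.56%.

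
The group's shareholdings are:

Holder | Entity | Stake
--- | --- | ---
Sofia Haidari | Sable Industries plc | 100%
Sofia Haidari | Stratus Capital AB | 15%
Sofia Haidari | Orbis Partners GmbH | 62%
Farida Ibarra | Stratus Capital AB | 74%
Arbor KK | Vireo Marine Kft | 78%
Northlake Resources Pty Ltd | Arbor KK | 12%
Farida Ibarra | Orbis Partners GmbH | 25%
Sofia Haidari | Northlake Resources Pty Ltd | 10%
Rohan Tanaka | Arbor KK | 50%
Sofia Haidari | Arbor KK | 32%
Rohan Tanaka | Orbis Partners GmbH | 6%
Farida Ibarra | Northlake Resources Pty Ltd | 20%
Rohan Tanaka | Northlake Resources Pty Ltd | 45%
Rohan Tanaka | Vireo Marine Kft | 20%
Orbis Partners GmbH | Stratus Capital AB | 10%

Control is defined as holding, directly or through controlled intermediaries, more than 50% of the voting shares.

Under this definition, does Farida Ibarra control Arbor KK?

Farida holds 74% of Stratus, so Farida controls Stratus.
Neither Farida nor any entity Farida controls holds any voting interest in Arbor.
So Farida does not control Arbor.

No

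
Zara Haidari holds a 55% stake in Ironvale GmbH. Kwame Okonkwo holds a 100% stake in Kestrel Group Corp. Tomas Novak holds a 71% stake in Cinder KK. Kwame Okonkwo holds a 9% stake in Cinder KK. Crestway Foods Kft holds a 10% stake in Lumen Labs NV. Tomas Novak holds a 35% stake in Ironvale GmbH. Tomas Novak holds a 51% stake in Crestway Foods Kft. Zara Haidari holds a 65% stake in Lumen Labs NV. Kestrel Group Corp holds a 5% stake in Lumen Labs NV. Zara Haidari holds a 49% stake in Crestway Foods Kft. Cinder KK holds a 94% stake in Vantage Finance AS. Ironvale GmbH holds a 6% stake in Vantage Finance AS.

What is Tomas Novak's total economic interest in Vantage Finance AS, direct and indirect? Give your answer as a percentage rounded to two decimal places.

68.84%

Tomas reaches Vantage along 2 paths.
Via Ironvale: 35% × 6% = 2.1%.
Via Cinder: 71% × 94% = 66.74%.
Total: 2.1% + 66.74% = 68.84%.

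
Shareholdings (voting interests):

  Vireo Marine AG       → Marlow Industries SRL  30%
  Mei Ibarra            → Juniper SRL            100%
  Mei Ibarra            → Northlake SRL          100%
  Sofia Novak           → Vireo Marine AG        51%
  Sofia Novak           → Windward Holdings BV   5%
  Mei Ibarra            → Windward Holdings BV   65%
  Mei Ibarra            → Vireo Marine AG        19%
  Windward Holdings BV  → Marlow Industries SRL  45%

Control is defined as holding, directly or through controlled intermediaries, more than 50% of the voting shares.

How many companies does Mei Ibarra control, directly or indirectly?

3

Mei holds 65% of Windward, so Mei controls Windward.
Mei holds 100% of Northlake, so Mei controls Northlake.
Mei holds 100% of Juniper, so Mei controls Juniper.
No other company's threshold is met.
Mei controls 3 companies.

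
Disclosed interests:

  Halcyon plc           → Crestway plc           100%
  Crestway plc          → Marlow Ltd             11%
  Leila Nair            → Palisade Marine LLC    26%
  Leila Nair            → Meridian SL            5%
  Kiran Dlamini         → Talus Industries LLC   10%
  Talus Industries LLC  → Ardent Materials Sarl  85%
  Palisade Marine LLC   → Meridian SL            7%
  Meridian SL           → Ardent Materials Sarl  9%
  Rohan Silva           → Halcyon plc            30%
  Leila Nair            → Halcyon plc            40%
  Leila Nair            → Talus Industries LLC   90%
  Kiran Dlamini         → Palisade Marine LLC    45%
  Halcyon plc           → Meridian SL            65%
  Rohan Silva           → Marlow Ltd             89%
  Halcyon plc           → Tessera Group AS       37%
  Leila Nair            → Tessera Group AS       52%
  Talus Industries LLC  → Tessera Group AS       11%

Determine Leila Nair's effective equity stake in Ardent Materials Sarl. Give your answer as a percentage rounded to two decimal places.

Leila reaches Ardent along 4 paths.
Via Talus: 90% × 85% = 76.5%.
Via Palisade → Meridian: 26% × 7% × 9% = 0.1638%.
Via Meridian: 5% × 9% = 0.45%.
Via Halcyon → Meridian: 40% × 65% × 9% = 2.34%.
Total: 76.5% + 0.1638% + 0.45% + 2.34% = 79.4538%.
Rounded: 79.45%.

79.45%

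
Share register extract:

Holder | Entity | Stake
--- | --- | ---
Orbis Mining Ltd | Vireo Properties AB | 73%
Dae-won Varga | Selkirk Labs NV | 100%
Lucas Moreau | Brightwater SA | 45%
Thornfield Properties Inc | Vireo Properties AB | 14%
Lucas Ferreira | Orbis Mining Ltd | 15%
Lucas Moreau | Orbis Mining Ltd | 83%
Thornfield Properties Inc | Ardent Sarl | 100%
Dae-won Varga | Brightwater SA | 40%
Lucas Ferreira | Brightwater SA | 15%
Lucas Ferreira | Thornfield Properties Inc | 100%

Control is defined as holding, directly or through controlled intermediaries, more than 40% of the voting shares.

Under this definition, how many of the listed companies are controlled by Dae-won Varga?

Dae-won holds 100% of Selkirk, so Dae-won controls Selkirk.
No other company's threshold is met.
Dae-won controls 1 company.

1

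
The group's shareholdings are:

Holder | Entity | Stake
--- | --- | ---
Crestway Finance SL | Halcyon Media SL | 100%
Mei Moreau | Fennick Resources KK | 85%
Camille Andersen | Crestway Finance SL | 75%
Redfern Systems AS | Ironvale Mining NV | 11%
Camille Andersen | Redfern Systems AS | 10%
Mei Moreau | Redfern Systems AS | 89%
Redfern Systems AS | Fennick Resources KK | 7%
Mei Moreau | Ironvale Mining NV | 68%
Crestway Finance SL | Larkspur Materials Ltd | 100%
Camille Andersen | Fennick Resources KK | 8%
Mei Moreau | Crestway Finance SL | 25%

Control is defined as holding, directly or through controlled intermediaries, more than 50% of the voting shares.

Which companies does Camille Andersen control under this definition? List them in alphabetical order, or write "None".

Crestway Finance SL, Halcyon Media SL, Larkspur Materials Ltd

Camille holds 75% of Crestway, so Camille controls Crestway.
Crestway holds 100% of Larkspur, so Camille controls Larkspur.
Crestway holds 100% of Halcyon, so Camille controls Halcyon.
No other company's threshold is met.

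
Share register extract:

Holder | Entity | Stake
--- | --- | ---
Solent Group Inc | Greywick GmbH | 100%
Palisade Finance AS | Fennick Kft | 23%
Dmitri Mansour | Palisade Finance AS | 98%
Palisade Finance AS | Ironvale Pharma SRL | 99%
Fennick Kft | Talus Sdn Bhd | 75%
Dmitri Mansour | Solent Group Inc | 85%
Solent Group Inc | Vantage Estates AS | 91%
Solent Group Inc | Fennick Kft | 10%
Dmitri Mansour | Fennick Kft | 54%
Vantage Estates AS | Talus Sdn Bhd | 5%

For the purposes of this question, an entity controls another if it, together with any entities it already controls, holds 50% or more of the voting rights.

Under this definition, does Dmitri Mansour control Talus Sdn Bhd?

Dmitri holds 98% of Palisade, so Dmitri controls Palisade.
Dmitri holds 85% of Solent, so Dmitri controls Solent.
Solent and Dmitri and Palisade together hold 10% + 54% + 23% = 87% of Fennick, so Dmitri controls Fennick.
Solent holds 91% of Vantage, so Dmitri controls Vantage.
Vantage and Fennick together hold 5% + 75% = 80% of Talus, so Dmitri controls Talus.

Yes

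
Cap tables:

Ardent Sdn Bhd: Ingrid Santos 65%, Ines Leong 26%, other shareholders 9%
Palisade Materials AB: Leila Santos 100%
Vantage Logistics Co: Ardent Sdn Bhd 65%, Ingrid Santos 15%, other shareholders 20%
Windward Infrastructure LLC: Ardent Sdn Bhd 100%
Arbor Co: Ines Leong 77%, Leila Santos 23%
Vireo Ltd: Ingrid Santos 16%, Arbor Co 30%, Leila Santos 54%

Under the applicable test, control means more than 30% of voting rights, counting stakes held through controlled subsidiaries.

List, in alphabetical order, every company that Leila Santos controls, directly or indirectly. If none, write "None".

Palisade Materials AB, Vireo Ltd

Leila holds 100% of Palisade, so Leila controls Palisade.
Leila holds 54% of Vireo, so Leila controls Vireo.
No other company's threshold is met.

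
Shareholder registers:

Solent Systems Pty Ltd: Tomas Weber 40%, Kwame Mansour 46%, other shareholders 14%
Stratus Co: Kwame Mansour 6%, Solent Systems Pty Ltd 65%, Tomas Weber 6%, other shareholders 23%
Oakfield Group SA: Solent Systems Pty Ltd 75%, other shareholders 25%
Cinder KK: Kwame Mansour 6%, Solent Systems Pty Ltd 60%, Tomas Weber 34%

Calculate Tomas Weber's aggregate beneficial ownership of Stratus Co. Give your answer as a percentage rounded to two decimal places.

Tomas reaches Stratus along 2 paths.
Via Solent: 40% × 65% = 26%.
Direct stake: 6% = 6%.
Total: 26% + 6% = 32%.
Rounded: 32.00%.

32.00%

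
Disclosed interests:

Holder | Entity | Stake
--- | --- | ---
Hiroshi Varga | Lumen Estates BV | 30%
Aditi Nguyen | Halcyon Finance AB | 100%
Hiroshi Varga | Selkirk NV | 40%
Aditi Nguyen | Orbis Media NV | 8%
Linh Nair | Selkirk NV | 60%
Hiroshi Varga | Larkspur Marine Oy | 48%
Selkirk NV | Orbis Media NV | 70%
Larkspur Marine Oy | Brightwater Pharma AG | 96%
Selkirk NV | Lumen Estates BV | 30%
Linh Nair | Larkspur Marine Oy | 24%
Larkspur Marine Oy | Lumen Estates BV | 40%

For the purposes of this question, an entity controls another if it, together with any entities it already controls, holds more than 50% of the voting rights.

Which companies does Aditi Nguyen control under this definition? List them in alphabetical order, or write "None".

Halcyon Finance AB

Aditi holds 100% of Halcyon, so Aditi controls Halcyon.
No other company's threshold is met.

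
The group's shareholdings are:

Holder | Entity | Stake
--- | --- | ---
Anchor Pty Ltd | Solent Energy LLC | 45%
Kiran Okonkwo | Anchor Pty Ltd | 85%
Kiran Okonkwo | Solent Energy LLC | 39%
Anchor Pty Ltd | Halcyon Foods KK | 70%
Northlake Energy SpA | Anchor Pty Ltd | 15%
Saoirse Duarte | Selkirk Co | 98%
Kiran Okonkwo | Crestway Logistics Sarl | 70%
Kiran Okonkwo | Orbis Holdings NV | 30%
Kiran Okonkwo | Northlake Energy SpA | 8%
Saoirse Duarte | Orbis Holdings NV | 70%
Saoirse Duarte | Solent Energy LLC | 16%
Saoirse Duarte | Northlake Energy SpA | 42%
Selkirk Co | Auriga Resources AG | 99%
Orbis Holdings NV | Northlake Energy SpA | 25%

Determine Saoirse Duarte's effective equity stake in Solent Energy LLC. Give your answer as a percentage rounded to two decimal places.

Saoirse reaches Solent along 3 paths.
Via Northlake → Anchor: 42% × 15% × 45% = 2.835%.
Via Orbis → Northlake → Anchor: 70% × 25% × 15% × 45% = 1.18125%.
Direct stake: 16% = 16%.
Total: 2.835% + 1.18125% + 16% = 20.01625%.
Rounded: 20.02%.

20.02%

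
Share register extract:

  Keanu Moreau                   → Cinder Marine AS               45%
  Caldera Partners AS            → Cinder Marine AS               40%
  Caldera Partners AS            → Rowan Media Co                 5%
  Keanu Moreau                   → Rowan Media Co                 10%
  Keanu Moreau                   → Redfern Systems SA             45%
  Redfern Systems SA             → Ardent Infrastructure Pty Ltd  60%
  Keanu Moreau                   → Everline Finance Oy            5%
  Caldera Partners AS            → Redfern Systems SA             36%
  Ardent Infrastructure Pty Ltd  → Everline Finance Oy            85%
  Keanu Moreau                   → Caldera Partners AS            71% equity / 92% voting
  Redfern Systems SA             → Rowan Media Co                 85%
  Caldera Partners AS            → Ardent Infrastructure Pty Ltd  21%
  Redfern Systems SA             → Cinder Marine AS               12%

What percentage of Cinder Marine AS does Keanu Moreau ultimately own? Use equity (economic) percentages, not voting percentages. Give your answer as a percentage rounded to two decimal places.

81.87%

Keanu reaches Cinder along 4 paths.
Via Caldera → Redfern: 71% × 36% × 12% = 3.0672%.
Via Redfern: 45% × 12% = 5.4%.
Direct stake: 45% = 45%.
Via Caldera: 71% × 40% = 28.4%.
Total: 3.0672% + 5.4% + 45% + 28.4% = 81.8672%.
Rounded: 81.87%.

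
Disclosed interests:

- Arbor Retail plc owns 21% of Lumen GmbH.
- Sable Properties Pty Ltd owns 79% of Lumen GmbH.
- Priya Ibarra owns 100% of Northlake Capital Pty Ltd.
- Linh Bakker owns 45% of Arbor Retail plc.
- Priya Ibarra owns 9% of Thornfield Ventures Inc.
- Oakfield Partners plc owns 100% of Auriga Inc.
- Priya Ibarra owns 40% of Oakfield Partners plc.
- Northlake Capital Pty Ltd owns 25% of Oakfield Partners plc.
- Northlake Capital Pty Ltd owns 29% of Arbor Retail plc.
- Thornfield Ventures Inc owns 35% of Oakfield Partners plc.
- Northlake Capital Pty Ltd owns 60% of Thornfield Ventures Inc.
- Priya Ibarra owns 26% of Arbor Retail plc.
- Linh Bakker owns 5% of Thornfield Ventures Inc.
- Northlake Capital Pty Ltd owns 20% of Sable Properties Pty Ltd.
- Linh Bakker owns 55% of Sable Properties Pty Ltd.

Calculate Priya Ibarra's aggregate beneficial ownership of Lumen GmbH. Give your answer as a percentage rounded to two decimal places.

Priya reaches Lumen along 3 paths.
Via Northlake → Sable: 100% × 20% × 79% = 15.8%.
Via Northlake → Arbor: 100% × 29% × 21% = 6.09%.
Via Arbor: 26% × 21% = 5.46%.
Total: 15.8% + 6.09% + 5.46% = 27.35%.

27.35%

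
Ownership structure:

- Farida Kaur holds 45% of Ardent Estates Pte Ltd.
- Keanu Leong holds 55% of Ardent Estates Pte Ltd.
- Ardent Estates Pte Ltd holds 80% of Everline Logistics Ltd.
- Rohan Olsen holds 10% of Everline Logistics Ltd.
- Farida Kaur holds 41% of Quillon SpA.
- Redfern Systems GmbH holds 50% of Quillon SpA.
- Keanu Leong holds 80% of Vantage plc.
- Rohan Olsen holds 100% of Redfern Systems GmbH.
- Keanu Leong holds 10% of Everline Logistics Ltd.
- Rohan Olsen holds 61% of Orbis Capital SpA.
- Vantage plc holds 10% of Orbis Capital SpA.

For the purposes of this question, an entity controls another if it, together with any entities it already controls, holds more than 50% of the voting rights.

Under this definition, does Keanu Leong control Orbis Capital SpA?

Keanu holds 55% of Ardent, so Keanu controls Ardent.
Keanu and Ardent together hold 10% + 80% = 90% of Everline, so Keanu controls Everline.
Keanu holds 80% of Vantage, so Keanu controls Vantage.
In Orbis, Keanu's side holds only 10%, not > 50%.
So Keanu does not control Orbis.

No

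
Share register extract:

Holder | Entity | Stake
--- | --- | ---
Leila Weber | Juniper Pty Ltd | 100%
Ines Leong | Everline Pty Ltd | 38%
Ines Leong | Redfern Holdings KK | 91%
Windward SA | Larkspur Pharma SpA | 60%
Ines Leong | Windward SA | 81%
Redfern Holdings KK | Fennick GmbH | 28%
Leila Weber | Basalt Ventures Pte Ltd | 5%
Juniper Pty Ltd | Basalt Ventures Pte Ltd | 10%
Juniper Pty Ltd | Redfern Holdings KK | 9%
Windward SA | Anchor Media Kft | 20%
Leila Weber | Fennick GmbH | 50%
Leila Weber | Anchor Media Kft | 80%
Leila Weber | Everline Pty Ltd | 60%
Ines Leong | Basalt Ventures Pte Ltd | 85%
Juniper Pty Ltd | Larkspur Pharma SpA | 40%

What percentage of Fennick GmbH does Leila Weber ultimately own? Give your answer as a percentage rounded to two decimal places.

Leila reaches Fennick along 2 paths.
Direct stake: 50% = 50%.
Via Juniper → Redfern: 100% × 9% × 28% = 2.52%.
Total: 50% + 2.52% = 52.52%.

52.52%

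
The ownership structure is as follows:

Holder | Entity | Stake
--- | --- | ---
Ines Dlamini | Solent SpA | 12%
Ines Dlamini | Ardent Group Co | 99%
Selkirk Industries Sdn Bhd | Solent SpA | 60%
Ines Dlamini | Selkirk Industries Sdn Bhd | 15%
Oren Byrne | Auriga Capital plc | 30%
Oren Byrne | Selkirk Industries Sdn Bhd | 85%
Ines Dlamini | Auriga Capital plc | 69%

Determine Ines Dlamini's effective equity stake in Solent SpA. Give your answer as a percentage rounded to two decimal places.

Ines reaches Solent along 2 paths.
Direct stake: 12% = 12%.
Via Selkirk: 15% × 60% = 9%.
Total: 12% + 9% = 21%.
Rounded: 21.00%.

21.00%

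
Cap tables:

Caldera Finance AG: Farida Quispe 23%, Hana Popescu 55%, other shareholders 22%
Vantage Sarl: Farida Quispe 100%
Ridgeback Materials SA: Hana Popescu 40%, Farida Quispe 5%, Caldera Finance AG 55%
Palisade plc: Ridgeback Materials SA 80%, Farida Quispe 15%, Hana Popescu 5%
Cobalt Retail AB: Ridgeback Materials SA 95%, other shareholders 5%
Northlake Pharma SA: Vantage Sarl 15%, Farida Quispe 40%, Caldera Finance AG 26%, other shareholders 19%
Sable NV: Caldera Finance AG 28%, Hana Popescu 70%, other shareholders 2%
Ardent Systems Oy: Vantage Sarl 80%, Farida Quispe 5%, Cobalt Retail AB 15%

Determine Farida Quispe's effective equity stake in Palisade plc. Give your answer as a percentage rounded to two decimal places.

Farida reaches Palisade along 3 paths.
Via Ridgeback: 5% × 80% = 4%.
Via Caldera → Ridgeback: 23% × 55% × 80% = 10.12%.
Direct stake: 15% = 15%.
Total: 4% + 10.12% + 15% = 29.12%.

29.12%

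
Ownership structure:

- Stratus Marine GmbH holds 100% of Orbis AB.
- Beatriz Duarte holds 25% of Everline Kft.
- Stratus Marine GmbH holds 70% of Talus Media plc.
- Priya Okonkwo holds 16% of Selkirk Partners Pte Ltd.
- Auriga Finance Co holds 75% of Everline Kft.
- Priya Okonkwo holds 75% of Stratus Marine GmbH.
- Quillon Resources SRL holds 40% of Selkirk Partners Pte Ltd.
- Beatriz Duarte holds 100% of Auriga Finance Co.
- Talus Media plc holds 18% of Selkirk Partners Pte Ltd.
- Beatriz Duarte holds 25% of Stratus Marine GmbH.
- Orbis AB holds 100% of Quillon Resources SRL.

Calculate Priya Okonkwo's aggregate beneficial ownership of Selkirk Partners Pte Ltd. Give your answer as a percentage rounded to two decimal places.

Priya reaches Selkirk along 3 paths.
Via Stratus → Orbis → Quillon: 75% × 100% × 100% × 40% = 30%.
Via Stratus → Talus: 75% × 70% × 18% = 9.45%.
Direct stake: 16% = 16%.
Total: 30% + 9.45% + 16% = 55.45%.

55.45%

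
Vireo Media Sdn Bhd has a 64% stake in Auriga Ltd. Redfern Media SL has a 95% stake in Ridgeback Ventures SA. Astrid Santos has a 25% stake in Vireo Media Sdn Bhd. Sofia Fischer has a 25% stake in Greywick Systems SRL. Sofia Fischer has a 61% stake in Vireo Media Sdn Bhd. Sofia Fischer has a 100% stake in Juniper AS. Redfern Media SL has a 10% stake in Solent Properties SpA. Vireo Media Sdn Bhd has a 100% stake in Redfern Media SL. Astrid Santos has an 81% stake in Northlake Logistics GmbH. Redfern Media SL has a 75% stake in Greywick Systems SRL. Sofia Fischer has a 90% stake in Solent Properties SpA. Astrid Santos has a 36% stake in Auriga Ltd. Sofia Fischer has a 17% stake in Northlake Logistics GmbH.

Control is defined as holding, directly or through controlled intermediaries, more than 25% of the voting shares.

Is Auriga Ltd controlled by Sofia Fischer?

Sofia holds 61% of Vireo, so Sofia controls Vireo.
Vireo holds 64% of Auriga, so Sofia controls Auriga.

Yes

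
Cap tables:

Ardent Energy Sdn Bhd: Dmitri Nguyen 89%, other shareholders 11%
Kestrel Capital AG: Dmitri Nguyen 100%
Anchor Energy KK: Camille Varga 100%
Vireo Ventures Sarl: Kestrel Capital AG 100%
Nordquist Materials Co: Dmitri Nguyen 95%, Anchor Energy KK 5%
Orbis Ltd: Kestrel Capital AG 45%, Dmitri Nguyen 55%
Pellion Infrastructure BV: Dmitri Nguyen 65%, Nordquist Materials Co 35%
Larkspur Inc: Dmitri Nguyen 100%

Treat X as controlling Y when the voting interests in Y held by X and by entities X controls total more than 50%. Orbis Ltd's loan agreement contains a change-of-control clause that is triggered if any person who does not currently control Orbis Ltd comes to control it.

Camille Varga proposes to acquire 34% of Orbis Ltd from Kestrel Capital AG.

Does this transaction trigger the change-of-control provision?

The purchase adds only to Camille's holdings (Kestrel's stake shrinks), so Camille is the only person who could newly come to control Orbis.
Camille holds 100% of Anchor, so Camille controls Anchor.
Neither Camille nor any entity Camille controls holds any voting interest in Orbis.
So before the transaction, Camille does not control Orbis.
After the purchase, Camille holds 34% of Orbis directly, and Kestrel's stake falls to 11%.
After the transaction, Camille's side holds 34% of Orbis, not > 50%, so Camille still does not control Orbis.
No new person acquires control, so the clause is not triggered.

No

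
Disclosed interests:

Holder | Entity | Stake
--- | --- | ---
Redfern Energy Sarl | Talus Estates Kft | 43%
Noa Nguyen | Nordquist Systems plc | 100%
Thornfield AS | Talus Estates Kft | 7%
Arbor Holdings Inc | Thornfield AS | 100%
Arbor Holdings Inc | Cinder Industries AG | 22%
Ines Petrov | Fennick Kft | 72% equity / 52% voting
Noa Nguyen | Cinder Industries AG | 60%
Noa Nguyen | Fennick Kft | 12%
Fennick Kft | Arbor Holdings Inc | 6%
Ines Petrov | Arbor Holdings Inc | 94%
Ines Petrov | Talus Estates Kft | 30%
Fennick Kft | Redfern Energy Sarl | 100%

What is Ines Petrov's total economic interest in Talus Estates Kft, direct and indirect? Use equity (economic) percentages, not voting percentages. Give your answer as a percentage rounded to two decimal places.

67.84%

Ines reaches Talus along 4 paths.
Direct stake: 30% = 30%.
Via Arbor → Thornfield: 94% × 100% × 7% = 6.58%.
Via Fennick → Arbor → Thornfield: 72% × 6% × 100% × 7% = 0.3024%.
Via Fennick → Redfern: 72% × 100% × 43% = 30.96%.
Total: 30% + 6.58% + 0.3024% + 30.96% = 67.8424%.
Rounded: 67.84%.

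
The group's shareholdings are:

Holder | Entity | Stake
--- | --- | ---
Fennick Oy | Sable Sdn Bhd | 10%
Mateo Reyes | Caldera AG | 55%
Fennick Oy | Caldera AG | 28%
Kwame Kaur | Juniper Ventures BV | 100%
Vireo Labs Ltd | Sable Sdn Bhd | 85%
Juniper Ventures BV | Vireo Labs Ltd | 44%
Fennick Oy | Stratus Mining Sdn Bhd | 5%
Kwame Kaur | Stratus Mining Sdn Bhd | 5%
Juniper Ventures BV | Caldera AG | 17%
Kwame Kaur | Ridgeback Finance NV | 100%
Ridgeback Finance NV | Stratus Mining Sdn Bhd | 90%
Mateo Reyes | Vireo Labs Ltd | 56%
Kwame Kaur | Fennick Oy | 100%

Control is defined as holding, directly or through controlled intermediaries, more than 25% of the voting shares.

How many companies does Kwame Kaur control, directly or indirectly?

7

Kwame holds 100% of Ridgeback, so Kwame controls Ridgeback.
Kwame holds 100% of Fennick, so Kwame controls Fennick.
Kwame holds 100% of Juniper, so Kwame controls Juniper.
Juniper holds 44% of Vireo, so Kwame controls Vireo.
Vireo and Fennick together hold 85% + 10% = 95% of Sable, so Kwame controls Sable.
Juniper and Fennick together hold 17% + 28% = 45% of Caldera, so Kwame controls Caldera.
Kwame and Fennick and Ridgeback together hold 5% + 5% + 90% = 100% of Stratus, so Kwame controls Stratus.
Kwame controls 7 companies.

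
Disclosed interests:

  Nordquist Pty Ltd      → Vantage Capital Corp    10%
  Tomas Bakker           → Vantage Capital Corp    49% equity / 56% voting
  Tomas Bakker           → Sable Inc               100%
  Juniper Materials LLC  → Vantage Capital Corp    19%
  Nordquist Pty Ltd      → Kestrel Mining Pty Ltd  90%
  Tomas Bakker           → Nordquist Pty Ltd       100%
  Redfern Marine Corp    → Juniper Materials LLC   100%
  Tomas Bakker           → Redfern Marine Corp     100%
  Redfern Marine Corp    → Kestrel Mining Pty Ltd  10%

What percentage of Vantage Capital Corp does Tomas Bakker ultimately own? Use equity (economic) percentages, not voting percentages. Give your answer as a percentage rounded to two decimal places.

78.00%

Tomas reaches Vantage along 3 paths.
Via Redfern → Juniper: 100% × 100% × 19% = 19%.
Direct stake: 49% = 49%.
Via Nordquist: 100% × 10% = 10%.
Total: 19% + 49% + 10% = 78%.
Rounded: 78.00%.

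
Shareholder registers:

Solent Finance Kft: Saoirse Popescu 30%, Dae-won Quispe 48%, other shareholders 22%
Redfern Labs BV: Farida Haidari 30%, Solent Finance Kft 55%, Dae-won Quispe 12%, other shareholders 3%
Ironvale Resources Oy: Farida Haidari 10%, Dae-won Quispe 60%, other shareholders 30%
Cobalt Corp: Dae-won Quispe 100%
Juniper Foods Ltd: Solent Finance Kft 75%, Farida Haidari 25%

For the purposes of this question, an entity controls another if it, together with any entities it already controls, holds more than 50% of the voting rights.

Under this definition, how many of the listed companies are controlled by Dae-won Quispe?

Dae-won holds 60% of Ironvale, so Dae-won controls Ironvale.
Dae-won holds 100% of Cobalt, so Dae-won controls Cobalt.
No other company's threshold is met.
Dae-won controls 2 companies.

2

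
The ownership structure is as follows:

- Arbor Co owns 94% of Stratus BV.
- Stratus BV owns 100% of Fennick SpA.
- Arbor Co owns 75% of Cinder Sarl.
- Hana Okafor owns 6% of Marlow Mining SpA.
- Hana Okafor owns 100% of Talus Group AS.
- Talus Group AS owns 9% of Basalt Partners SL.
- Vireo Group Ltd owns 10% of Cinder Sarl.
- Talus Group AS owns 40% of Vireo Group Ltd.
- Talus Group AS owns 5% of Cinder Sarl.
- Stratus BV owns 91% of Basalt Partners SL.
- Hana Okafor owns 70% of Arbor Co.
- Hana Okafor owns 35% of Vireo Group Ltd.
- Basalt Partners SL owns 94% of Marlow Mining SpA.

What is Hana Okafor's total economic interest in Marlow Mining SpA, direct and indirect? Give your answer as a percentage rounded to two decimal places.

70.75%

Hana reaches Marlow along 3 paths.
Via Talus → Basalt: 100% × 9% × 94% = 8.46%.
Via Arbor → Stratus → Basalt: 70% × 94% × 91% × 94% = 56.28532%.
Direct stake: 6% = 6%.
Total: 8.46% + 56.28532% + 6% = 70.74532%.
Rounded: 70.75%.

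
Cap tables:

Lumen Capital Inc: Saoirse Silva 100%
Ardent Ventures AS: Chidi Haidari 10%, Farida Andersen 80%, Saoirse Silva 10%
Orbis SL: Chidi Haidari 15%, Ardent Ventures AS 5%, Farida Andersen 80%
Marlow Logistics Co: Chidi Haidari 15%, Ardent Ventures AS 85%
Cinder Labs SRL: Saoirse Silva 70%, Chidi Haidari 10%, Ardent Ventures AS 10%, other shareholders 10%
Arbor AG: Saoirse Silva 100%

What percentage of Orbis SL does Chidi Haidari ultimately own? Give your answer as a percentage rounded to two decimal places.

Chidi reaches Orbis along 2 paths.
Direct stake: 15% = 15%.
Via Ardent: 10% × 5% = 0.5%.
Total: 15% + 0.5% = 15.5%.
Rounded: 15.50%.

15.50%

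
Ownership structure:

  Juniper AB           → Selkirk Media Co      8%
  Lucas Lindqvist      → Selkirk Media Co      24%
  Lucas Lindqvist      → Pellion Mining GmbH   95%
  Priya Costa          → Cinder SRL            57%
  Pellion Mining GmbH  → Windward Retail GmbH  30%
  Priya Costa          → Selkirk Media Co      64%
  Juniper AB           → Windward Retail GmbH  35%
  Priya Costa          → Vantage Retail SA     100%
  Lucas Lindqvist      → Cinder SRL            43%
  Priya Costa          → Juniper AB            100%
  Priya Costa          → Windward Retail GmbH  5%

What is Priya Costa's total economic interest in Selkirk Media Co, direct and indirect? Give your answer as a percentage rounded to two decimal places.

Priya reaches Selkirk along 2 paths.
Direct stake: 64% = 64%.
Via Juniper: 100% × 8% = 8%.
Total: 64% + 8% = 72%.
Rounded: 72.00%.

72.00%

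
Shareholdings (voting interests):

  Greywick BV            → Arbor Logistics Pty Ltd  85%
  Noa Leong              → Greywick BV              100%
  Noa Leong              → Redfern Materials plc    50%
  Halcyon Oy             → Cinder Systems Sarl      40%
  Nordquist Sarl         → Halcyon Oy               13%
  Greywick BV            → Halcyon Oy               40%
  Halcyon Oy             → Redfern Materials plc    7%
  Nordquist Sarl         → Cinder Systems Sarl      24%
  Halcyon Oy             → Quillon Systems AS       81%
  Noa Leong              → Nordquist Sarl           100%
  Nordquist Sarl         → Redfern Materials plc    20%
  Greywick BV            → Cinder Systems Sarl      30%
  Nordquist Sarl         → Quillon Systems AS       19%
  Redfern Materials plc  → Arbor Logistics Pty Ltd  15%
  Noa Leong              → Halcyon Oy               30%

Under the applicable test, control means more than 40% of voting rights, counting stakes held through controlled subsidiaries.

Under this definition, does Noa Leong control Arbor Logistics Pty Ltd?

Noa holds 100% of Nordquist, so Noa controls Nordquist.
Noa holds 100% of Greywick, so Noa controls Greywick.
Greywick and Noa and Nordquist together hold 40% + 30% + 13% = 83% of Halcyon, so Noa controls Halcyon.
Nordquist and Halcyon and Noa together hold 20% + 7% + 50% = 77% of Redfern, so Noa controls Redfern.
Redfern and Greywick together hold 15% + 85% = 100% of Arbor, so Noa controls Arbor.

Yes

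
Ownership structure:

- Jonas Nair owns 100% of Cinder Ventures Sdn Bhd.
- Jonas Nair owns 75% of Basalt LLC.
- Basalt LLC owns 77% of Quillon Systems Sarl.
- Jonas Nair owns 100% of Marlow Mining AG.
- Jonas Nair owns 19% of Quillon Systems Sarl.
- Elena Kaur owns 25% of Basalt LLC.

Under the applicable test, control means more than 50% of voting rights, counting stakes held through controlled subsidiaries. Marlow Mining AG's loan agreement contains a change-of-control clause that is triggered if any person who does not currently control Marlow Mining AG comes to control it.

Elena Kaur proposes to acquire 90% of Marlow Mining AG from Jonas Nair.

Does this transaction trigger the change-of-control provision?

Yes

The purchase adds only to Elena's holdings (Jonas's stake shrinks), so Elena is the only person who could newly come to control Marlow.
Elena's largest direct stake is 25% in Basalt, which does not meet the threshold, so Elena controls no company.
Neither Elena nor any entity Elena controls holds any voting interest in Marlow.
So before the transaction, Elena does not control Marlow.
After the purchase, Elena holds 90% of Marlow directly, and Jonas's stake falls to 10%.
Elena holds 90% of Marlow, so Elena controls Marlow.
Elena did not control Marlow before and does after, so the clause is triggered.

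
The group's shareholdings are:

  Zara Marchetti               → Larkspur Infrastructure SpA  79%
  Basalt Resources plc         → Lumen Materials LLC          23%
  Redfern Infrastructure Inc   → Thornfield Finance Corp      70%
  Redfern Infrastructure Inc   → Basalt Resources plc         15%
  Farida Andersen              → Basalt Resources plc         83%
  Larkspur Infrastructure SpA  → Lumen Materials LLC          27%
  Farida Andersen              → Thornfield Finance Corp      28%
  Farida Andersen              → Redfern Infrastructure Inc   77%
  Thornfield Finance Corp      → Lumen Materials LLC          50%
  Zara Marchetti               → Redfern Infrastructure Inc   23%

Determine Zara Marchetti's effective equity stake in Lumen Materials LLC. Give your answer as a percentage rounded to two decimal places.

30.17%

Zara reaches Lumen along 3 paths.
Via Redfern → Thornfield: 23% × 70% × 50% = 8.05%.
Via Redfern → Basalt: 23% × 15% × 23% = 0.7935%.
Via Larkspur: 79% × 27% = 21.33%.
Total: 8.05% + 0.7935% + 21.33% = 30.1735%.
Rounded: 30.17%.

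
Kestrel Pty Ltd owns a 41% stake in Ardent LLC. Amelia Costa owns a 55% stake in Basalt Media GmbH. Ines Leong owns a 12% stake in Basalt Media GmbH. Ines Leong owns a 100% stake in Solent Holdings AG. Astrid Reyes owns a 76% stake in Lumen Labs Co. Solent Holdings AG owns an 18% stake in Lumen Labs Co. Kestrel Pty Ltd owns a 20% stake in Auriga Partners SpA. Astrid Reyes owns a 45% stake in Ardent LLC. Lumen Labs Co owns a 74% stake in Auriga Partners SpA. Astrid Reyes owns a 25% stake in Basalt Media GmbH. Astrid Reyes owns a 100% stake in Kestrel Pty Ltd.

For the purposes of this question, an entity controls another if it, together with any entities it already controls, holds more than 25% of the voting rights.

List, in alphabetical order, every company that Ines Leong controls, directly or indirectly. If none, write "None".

Ines holds 100% of Solent, so Ines controls Solent.
No other company's threshold is met.

Solent Holdings AG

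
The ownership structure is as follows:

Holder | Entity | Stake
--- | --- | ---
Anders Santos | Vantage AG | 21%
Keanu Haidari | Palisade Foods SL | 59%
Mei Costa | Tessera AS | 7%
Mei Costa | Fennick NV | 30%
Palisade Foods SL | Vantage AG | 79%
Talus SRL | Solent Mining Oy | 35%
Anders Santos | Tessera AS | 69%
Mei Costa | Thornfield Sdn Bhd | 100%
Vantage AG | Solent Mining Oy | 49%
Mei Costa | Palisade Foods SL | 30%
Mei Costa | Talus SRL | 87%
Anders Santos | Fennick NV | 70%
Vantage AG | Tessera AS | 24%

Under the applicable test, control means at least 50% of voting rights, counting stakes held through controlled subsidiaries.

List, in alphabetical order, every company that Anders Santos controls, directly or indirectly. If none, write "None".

Anders holds 70% of Fennick, so Anders controls Fennick.
Anders holds 69% of Tessera, so Anders controls Tessera.
No other company's threshold is met.

Fennick NV, Tessera AS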